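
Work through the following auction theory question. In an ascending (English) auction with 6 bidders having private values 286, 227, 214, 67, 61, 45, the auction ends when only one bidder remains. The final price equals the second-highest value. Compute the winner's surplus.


Step 1: Identify the highest value: 286
Step 2: Identify the second-highest value: 227
Step 3: The final price = second-highest value = 227
Step 4: Surplus = 286 - 227 = 59

59


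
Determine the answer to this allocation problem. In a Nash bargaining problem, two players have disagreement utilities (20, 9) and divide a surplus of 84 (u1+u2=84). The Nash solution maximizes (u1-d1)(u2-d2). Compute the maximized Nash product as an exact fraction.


Step 1: The Nash solution splits surplus symmetrically above the disagreement point
Step 2: u1 = (total + d1 - d2)/2 = (84 + 20 - 9)/2 = 95/2
Step 3: u2 = (total - d1 + d2)/2 = (84 - 20 + 9)/2 = 73/2
Step 4: Nash product = (95/2 - 20) * (73/2 - 9)
Step 5: = 55/2 * 55/2 = 3025/4

3025/4


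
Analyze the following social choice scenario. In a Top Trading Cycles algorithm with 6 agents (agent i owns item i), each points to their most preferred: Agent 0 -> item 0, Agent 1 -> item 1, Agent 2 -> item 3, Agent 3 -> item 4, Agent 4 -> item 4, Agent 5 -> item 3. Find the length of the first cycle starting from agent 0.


Step 1: Trace the pointer graph from agent 0: 0 -> 0
Step 2: A cycle is detected when we revisit agent 0
Step 3: The cycle is: 0 -> 0
Step 4: Cycle length = 1

1


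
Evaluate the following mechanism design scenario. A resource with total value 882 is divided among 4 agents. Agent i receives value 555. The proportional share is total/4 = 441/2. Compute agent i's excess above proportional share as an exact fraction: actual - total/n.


Step 1: Proportional share = 882/4 = 441/2
Step 2: Agent's actual allocation = 555
Step 3: Excess = 555 - 441/2 = 669/2

669/2


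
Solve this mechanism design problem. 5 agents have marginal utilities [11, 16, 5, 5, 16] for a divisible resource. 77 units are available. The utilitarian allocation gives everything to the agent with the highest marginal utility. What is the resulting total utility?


Step 1: The marginal utilities are [11, 16, 5, 5, 16]
Step 2: The highest marginal utility is 16
Step 3: All 77 units go to that agent
Step 4: Total utility = 16 * 77 = 1232

1232


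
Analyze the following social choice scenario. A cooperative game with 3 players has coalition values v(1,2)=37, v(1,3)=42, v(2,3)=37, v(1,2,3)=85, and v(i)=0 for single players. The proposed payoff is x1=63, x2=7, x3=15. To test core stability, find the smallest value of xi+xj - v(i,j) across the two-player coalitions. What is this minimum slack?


Step 1: Slack for coalition (1,2): x1+x2 - v12 = 70 - 37 = 33
Step 2: Slack for coalition (1,3): x1+x3 - v13 = 78 - 42 = 36
Step 3: Slack for coalition (2,3): x2+x3 - v23 = 22 - 37 = -15
Step 4: Minimum slack = min(33, 36, -15) = -15, attained by (2,3); coalition (2,3) can block (slack < 0), so the allocation is not in the core

-15


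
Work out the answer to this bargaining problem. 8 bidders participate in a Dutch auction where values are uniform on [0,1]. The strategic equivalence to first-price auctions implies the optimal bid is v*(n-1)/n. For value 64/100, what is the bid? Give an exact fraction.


Step 1: Dutch auctions are strategically equivalent to first-price auctions
Step 2: The equilibrium bid is b(v) = v*(n-1)/n
Step 3: b = 16/25 * 7/8
Step 4: b = 14/25

14/25


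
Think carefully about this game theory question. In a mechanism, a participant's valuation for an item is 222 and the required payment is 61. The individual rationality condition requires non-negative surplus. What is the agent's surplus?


Step 1: Surplus = value - payment = 222 - 61 = 161
Step 2: IR is satisfied (surplus >= 0)

161


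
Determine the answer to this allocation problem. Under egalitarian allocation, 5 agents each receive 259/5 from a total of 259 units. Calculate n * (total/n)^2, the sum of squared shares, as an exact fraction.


Step 1: Each agent's share = 259/5
Step 2: Square of each share = (259/5)^2 = 67081/25
Step 3: Sum of squares = 5 * 67081/25 = 67081/5

67081/5


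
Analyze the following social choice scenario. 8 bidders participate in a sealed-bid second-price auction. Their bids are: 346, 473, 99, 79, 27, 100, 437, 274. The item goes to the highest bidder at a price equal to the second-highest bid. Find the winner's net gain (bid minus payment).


Step 1: Sort bids in descending order: 473, 437, 346, 274, 100, 99, 79, 27
Step 2: The winning bid is the highest: 473
Step 3: The payment equals the second-highest bid: 437
Step 4: Surplus = winner's bid - payment = 473 - 437 = 36

36


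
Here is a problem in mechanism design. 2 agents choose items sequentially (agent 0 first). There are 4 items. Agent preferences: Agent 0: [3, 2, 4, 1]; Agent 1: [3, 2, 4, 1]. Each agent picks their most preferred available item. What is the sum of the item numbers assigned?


Step 1: Agent 0 picks item 3
Step 2: Agent 1 picks item 2
Step 3: Sum = 3 + 2 = 5

5


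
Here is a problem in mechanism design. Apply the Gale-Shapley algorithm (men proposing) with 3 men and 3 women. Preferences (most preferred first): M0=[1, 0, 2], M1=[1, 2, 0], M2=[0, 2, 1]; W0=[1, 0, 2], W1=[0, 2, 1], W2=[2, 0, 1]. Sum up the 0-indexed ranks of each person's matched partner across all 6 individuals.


Step 1: Run Gale-Shapley (men propose, women hold best offer):
  M0 proposes to W1; she accepts
  M1 proposes to W1; rejected
  M1 proposes to W2; she accepts
  M2 proposes to W0; she accepts
Step 2: Final matching: W0-M2, W1-M0, W2-M1
Step 3: 0-indexed ranks (man's rank of his match, then woman's): 0 + 2 + 0 + 0 + 1 + 2
Step 4: Total rank sum = 5

5


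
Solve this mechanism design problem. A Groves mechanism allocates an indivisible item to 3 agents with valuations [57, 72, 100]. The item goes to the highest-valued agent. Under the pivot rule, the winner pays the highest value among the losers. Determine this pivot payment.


Step 1: The efficient winner is agent 2 with value 100
Step 2: Other agents' values: [57, 72]
Step 3: Pivot payment = max(others) = 72
Step 4: The winner pays 72

72


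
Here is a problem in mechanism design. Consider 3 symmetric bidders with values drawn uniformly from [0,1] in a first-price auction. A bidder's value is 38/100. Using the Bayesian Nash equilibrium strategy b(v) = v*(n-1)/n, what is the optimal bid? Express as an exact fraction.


Step 1: The symmetric BNE bidding function is b(v) = v * (n-1) / n
Step 2: Substitute v = 19/50 and n = 3
Step 3: b = 19/50 * 2/3
Step 4: b = 19/75

19/75


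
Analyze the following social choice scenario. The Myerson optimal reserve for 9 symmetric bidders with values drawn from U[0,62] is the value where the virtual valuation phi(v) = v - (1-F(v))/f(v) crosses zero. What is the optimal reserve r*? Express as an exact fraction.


Step 1: For U[0,62], F(v) = v/62 and f(v) = 1/62
Step 2: phi(v) = v - (1 - v/62)/(1/62) = v - (62 - v) = 2v - 62
Step 3: Set phi(r*) = 0: 2r* - 62 = 0
Step 4: r* = 62/2 = 31 (the number of bidders n = 9 does not enter)

31


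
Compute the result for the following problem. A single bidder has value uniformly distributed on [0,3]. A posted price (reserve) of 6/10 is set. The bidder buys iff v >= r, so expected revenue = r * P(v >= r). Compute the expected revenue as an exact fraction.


Step 1: Posted price r = 3/5, value support [0,3]
Step 2: P(v >= r) = (3 - 3/5)/3 = 4/5
Step 3: Expected revenue = r * P(v >= r) = 3/5 * 4/5
Step 4: Revenue = 12/25

12/25


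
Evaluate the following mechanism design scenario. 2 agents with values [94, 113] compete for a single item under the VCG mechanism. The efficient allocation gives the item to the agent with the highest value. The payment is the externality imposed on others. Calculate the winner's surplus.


Step 1: The winner is the agent with the highest value: agent 1 with value 113
Step 2: Values of other agents: [94]
Step 3: VCG payment = max of others' values = 94
Step 4: Surplus = 113 - 94 = 19

19


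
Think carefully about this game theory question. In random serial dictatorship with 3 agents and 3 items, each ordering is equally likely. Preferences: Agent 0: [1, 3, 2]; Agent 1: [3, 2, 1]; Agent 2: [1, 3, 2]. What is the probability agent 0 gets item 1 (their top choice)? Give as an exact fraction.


Step 1: Agent 0 wants item 1
Step 2: There are 6 possible orderings of agents
Step 3: In 3 orderings, agent 0 gets item 1
Step 4: Probability = 3/6 = 1/2

1/2


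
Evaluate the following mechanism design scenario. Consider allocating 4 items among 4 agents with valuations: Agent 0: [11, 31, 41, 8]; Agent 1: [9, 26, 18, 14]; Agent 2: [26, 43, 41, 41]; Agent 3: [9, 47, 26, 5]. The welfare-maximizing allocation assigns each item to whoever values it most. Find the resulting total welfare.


Step 1: For each item, find the maximum value among all agents.
Step 2: Item 0 -> Agent 2 (value 26)
Step 3: Item 1 -> Agent 3 (value 47)
Step 4: Item 2 -> Agent 0 (value 41)
Step 5: Item 3 -> Agent 2 (value 41)
Step 6: Total welfare = 26 + 47 + 41 + 41 = 155

155


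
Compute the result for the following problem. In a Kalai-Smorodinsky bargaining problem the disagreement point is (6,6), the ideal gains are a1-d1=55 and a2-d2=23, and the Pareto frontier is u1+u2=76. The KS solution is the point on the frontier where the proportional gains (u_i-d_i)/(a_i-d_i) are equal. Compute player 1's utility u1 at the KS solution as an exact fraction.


Step 1: At the KS point, (u1-d1)/r1 = (u2-d2)/r2 = t and u1+u2 = 76
Step 2: u1 = d1 + r1*t and u2 = d2 + r2*t, so (d1 + r1*t) + (d2 + r2*t) = 76
Step 3: t = (76 - 6 - 6)/(55 + 23) = 64/78 = 32/39
Step 4: u1 = d1 + r1*t = 6 + 55 * 32/39 = 1994/39
Step 5: (Check: u2 = d2 + r2*t = 970/39; u1+u2 = 1994/39 + 970/39 = 76, on the frontier.)

1994/39


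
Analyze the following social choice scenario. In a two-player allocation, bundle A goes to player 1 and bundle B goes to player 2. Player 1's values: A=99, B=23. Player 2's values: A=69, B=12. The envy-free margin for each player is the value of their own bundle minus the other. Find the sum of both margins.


Step 1: Player 1's margin = v1(A) - v1(B) = 99 - 23 = 76
Step 2: Player 2's margin = v2(B) - v2(A) = 12 - 69 = -57
Step 3: Total margin = 76 + -57 = 19

19


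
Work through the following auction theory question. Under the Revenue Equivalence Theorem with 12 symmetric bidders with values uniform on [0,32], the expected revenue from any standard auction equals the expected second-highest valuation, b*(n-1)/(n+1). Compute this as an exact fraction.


Step 1: By Revenue Equivalence, expected revenue = b*(n-1)/(n+1)
Step 2: Substituting n = 12, b = 32
Step 3: Revenue = 32*(12-1)/(12+1) = 32*11/13
Step 4: Revenue = 352/13

352/13


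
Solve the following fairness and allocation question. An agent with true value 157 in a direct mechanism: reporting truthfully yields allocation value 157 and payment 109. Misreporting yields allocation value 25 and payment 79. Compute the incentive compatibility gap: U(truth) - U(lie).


Step 1: U(truth) = value - payment = 157 - 109 = 48
Step 2: U(lie) = allocation - payment = 25 - 79 = -54
Step 3: IC gap = 48 - (-54) = 102

102


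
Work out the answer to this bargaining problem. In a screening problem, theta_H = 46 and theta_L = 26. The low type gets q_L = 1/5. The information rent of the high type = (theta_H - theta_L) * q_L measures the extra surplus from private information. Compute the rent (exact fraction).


Step 1: theta_H - theta_L = 46 - 26 = 20
Step 2: Information rent = (theta_H - theta_L) * q_L
Step 3: = 20 * 1/5
Step 4: = 4

4


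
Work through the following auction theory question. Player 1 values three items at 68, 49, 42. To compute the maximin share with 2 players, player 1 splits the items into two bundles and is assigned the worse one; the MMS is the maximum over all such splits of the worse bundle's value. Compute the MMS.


Step 1: Item values = 68, 49, 42
Step 2: Enumerate all 2-bundle partitions and take the smaller bundle:
  Partition 1: {68} vs {49,42} -> bundles 68, 91; min = 68
  Partition 2: {49} vs {68,42} -> bundles 49, 110; min = 49
  Partition 3: {42} vs {68,49} -> bundles 42, 117; min = 42
Step 3: MMS = max(68, 49, 42) = 68

68


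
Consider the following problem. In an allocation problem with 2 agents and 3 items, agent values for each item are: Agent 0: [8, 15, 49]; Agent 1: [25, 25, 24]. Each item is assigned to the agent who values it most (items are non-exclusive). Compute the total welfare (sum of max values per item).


Step 1: For each item, find the maximum value among all agents.
Step 2: Item 0 -> Agent 1 (value 25)
Step 3: Item 1 -> Agent 1 (value 25)
Step 4: Item 2 -> Agent 0 (value 49)
Step 5: Total welfare = 25 + 25 + 49 = 99

99


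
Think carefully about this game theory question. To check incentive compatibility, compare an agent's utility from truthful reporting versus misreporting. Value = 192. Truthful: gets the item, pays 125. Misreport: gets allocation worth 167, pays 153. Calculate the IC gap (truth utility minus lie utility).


Step 1: U(truth) = value - payment = 192 - 125 = 67
Step 2: U(lie) = allocation - payment = 167 - 153 = 14
Step 3: IC gap = 67 - 14 = 53

53


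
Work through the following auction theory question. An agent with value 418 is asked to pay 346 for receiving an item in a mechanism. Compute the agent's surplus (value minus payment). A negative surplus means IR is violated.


Step 1: Surplus = value - payment = 418 - 346 = 72
Step 2: IR is satisfied (surplus >= 0)

72


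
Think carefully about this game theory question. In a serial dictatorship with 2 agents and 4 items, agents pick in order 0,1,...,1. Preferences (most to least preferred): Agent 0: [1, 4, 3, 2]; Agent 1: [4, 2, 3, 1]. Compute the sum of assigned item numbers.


Step 1: Agent 0 picks item 1
Step 2: Agent 1 picks item 4
Step 3: Sum = 1 + 4 = 5

5


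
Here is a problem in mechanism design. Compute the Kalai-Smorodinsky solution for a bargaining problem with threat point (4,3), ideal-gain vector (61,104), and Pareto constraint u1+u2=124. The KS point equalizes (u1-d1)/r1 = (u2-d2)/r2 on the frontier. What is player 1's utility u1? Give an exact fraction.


Step 1: At the KS point, (u1-d1)/r1 = (u2-d2)/r2 = t and u1+u2 = 124
Step 2: u1 = d1 + r1*t and u2 = d2 + r2*t, so (d1 + r1*t) + (d2 + r2*t) = 124
Step 3: t = (124 - 4 - 3)/(61 + 104) = 117/165 = 39/55
Step 4: u1 = d1 + r1*t = 4 + 61 * 39/55 = 2599/55
Step 5: (Check: u2 = d2 + r2*t = 4221/55; u1+u2 = 2599/55 + 4221/55 = 124, on the frontier.)

2599/55


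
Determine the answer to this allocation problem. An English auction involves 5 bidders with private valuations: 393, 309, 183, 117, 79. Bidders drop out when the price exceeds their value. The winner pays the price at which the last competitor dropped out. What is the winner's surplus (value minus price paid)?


Step 1: Identify the highest value: 393
Step 2: Identify the second-highest value: 309
Step 3: The final price = second-highest value = 309
Step 4: Surplus = 393 - 309 = 84

84


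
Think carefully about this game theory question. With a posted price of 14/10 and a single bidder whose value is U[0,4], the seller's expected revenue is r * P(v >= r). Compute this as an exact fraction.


Step 1: Posted price r = 7/5, value support [0,4]
Step 2: P(v >= r) = (4 - 7/5)/4 = 13/20
Step 3: Expected revenue = r * P(v >= r) = 7/5 * 13/20
Step 4: Revenue = 91/100

91/100


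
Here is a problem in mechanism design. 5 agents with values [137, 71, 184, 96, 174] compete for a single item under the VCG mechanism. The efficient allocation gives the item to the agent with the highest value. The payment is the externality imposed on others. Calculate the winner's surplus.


Step 1: The winner is the agent with the highest value: agent 2 with value 184
Step 2: Values of other agents: [137, 71, 96, 174]
Step 3: VCG payment = max of others' values = 174
Step 4: Surplus = 184 - 174 = 10

10


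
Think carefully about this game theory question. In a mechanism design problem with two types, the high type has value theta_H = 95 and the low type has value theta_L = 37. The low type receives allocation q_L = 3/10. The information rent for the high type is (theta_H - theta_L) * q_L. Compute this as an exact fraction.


Step 1: theta_H - theta_L = 95 - 37 = 58
Step 2: Information rent = (theta_H - theta_L) * q_L
Step 3: = 58 * 3/10
Step 4: = 87/5

87/5


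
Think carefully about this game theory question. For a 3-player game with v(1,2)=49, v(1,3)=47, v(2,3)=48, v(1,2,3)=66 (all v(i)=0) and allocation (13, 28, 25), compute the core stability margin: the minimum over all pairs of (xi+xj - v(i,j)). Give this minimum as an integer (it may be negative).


Step 1: Slack for coalition (1,2): x1+x2 - v12 = 41 - 49 = -8
Step 2: Slack for coalition (1,3): x1+x3 - v13 = 38 - 47 = -9
Step 3: Slack for coalition (2,3): x2+x3 - v23 = 53 - 48 = 5
Step 4: Minimum slack = min(-8, -9, 5) = -9, attained by (1,3); coalition (1,3) can block (slack < 0), so the allocation is not in the core

-9


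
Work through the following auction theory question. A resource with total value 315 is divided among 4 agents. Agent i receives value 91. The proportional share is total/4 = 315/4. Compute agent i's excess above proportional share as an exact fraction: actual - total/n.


Step 1: Proportional share = 315/4
Step 2: Agent's actual allocation = 91
Step 3: Excess = 91 - 315/4 = 49/4

49/4


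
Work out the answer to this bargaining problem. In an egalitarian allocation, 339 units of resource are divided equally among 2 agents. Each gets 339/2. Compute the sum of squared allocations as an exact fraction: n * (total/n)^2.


Step 1: Each agent's share = 339/2
Step 2: Square of each share = (339/2)^2 = 114921/4
Step 3: Sum of squares = 2 * 114921/4 = 114921/2

114921/2


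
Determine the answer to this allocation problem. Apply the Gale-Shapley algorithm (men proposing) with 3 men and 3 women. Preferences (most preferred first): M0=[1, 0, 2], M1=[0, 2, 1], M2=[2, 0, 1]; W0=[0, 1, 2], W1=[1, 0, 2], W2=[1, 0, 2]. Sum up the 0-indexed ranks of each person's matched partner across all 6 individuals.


Step 1: Run Gale-Shapley (men propose, women hold best offer):
  M0 proposes to W1; she accepts
  M1 proposes to W0; she accepts
  M2 proposes to W2; she accepts
Step 2: Final matching: W0-M1, W1-M0, W2-M2
Step 3: 0-indexed ranks (man's rank of his match, then woman's): 0 + 1 + 0 + 1 + 0 + 2
Step 4: Total rank sum = 4

4


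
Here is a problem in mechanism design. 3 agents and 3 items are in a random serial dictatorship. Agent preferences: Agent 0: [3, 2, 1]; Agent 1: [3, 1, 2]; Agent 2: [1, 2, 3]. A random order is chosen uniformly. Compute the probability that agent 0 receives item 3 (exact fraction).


Step 1: Agent 0 wants item 3
Step 2: There are 6 possible orderings of agents
Step 3: In 3 orderings, agent 0 gets item 3
Step 4: Probability = 3/6 = 1/2

1/2


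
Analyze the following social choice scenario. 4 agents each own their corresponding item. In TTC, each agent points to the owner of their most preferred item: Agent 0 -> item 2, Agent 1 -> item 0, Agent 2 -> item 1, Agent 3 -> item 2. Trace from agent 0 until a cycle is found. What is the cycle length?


Step 1: Trace the pointer graph from agent 0: 0 -> 2 -> 1 -> 0
Step 2: A cycle is detected when we revisit agent 0
Step 3: The cycle is: 0 -> 2 -> 1 -> 0
Step 4: Cycle length = 3

3


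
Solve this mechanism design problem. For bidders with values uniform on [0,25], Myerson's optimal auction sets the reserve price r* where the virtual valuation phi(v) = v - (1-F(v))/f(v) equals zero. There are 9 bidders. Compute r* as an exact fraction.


Step 1: For U[0,25], F(v) = v/25 and f(v) = 1/25
Step 2: phi(v) = v - (1 - v/25)/(1/25) = v - (25 - v) = 2v - 25
Step 3: Set phi(r*) = 0: 2r* - 25 = 0
Step 4: r* = 25/2 (the number of bidders n = 9 does not enter)

25/2


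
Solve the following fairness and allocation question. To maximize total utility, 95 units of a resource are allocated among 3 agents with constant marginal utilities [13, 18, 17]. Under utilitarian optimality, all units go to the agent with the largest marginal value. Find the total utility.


Step 1: The marginal utilities are [13, 18, 17]
Step 2: The highest marginal utility is 18
Step 3: All 95 units go to that agent
Step 4: Total utility = 18 * 95 = 1710

1710


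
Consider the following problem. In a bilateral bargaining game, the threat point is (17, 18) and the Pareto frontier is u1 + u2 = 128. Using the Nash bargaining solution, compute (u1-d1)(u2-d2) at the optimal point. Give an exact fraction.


Step 1: The Nash solution splits surplus symmetrically above the disagreement point
Step 2: u1 = (total + d1 - d2)/2 = (128 + 17 - 18)/2 = 127/2
Step 3: u2 = (total - d1 + d2)/2 = (128 - 17 + 18)/2 = 129/2
Step 4: Nash product = (127/2 - 17) * (129/2 - 18)
Step 5: = 93/2 * 93/2 = 8649/4

8649/4


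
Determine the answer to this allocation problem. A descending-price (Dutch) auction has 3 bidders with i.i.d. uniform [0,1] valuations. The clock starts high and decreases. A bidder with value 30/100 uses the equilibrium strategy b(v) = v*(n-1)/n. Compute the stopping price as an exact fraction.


Step 1: Dutch auctions are strategically equivalent to first-price auctions
Step 2: The equilibrium bid is b(v) = v*(n-1)/n
Step 3: b = 3/10 * 2/3
Step 4: b = 1/5

1/5


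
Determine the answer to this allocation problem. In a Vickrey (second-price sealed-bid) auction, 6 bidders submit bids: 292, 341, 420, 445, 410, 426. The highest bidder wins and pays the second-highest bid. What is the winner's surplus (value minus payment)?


Step 1: Sort bids in descending order: 445, 426, 420, 410, 341, 292
Step 2: The winning bid is the highest: 445
Step 3: The payment equals the second-highest bid: 426
Step 4: Surplus = winner's bid - payment = 445 - 426 = 19

19


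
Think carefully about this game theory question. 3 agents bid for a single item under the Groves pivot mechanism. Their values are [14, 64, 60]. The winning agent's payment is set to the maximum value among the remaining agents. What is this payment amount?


Step 1: The efficient winner is agent 1 with value 64
Step 2: Other agents' values: [14, 60]
Step 3: Pivot payment = max(others) = 60
Step 4: The winner pays 60

60


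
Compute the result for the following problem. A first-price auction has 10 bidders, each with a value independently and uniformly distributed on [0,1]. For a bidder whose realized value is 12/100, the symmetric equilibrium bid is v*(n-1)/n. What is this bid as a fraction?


Step 1: The symmetric BNE bidding function is b(v) = v * (n-1) / n
Step 2: Substitute v = 3/25 and n = 10
Step 3: b = 3/25 * 9/10
Step 4: b = 27/250

27/250


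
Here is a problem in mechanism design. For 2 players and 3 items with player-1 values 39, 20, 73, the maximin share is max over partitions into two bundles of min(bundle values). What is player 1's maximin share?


Step 1: Item values = 39, 20, 73
Step 2: Enumerate all 2-bundle partitions and take the smaller bundle:
  Partition 1: {39} vs {20,73} -> bundles 39, 93; min = 39
  Partition 2: {20} vs {39,73} -> bundles 20, 112; min = 20
  Partition 3: {73} vs {39,20} -> bundles 73, 59; min = 59
Step 3: MMS = max(39, 20, 59) = 59

59


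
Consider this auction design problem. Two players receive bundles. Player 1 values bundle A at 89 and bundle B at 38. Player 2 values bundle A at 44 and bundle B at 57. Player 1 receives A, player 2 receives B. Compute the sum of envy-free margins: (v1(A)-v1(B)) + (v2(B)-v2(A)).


Step 1: Player 1's margin = v1(A) - v1(B) = 89 - 38 = 51
Step 2: Player 2's margin = v2(B) - v2(A) = 57 - 44 = 13
Step 3: Total margin = 51 + 13 = 64

64


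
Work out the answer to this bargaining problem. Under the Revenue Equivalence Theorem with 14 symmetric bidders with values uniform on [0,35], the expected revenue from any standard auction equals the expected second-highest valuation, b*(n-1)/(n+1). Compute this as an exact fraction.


Step 1: By Revenue Equivalence, expected revenue = b*(n-1)/(n+1)
Step 2: Substituting n = 14, b = 35
Step 3: Revenue = 35*(14-1)/(14+1) = 35*13/15
Step 4: Revenue = 455/15 = 91/3

91/3


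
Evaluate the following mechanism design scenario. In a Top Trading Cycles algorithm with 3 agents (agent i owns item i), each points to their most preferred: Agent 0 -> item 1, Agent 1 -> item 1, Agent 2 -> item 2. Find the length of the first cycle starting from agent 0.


Step 1: Trace the pointer graph from agent 0: 0 -> 1 -> 1
Step 2: A cycle is detected when we revisit agent 1
Step 3: The cycle is: 1 -> 1
Step 4: Cycle length = 1

1


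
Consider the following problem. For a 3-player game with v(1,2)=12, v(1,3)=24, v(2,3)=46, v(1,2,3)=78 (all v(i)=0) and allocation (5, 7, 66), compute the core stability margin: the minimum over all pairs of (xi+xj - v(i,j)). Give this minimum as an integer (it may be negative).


Step 1: Slack for coalition (1,2): x1+x2 - v12 = 12 - 12 = 0
Step 2: Slack for coalition (1,3): x1+x3 - v13 = 71 - 24 = 47
Step 3: Slack for coalition (2,3): x2+x3 - v23 = 73 - 46 = 27
Step 4: Minimum slack = min(0, 47, 27) = 0, attained by (1,2); no pair can gain by deviating, so the allocation is in the core

0


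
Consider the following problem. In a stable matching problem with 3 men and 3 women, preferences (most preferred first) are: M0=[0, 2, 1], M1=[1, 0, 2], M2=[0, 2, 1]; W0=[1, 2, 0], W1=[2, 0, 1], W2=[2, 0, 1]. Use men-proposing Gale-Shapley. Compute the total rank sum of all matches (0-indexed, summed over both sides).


Step 1: Run Gale-Shapley (men propose, women hold best offer):
  M0 proposes to W0; she accepts
  M1 proposes to W1; she accepts
  M2 proposes to W0; she switches from M0
  M0 proposes to W2; she accepts
Step 2: Final matching: W0-M2, W1-M1, W2-M0
Step 3: 0-indexed ranks (man's rank of his match, then woman's): 0 + 1 + 0 + 2 + 1 + 1
Step 4: Total rank sum = 5

5


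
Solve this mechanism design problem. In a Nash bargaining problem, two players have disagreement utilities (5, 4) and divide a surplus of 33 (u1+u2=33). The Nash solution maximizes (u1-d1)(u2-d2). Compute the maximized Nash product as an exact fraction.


Step 1: The Nash solution splits surplus symmetrically above the disagreement point
Step 2: u1 = (total + d1 - d2)/2 = (33 + 5 - 4)/2 = 17
Step 3: u2 = (total - d1 + d2)/2 = (33 - 5 + 4)/2 = 16
Step 4: Nash product = (17 - 5) * (16 - 4)
Step 5: = 12 * 12 = 144

144


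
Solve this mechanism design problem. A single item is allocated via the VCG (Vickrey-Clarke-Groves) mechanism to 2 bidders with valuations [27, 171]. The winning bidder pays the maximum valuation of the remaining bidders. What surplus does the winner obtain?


Step 1: The winner is the agent with the highest value: agent 1 with value 171
Step 2: Values of other agents: [27]
Step 3: VCG payment = max of others' values = 27
Step 4: Surplus = 171 - 27 = 144

144


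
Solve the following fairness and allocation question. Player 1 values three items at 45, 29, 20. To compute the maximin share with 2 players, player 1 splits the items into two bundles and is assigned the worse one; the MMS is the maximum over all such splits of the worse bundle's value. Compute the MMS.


Step 1: Item values = 45, 29, 20
Step 2: Enumerate all 2-bundle partitions and take the smaller bundle:
  Partition 1: {45} vs {29,20} -> bundles 45, 49; min = 45
  Partition 2: {29} vs {45,20} -> bundles 29, 65; min = 29
  Partition 3: {20} vs {45,29} -> bundles 20, 74; min = 20
Step 3: MMS = max(45, 29, 20) = 45

45


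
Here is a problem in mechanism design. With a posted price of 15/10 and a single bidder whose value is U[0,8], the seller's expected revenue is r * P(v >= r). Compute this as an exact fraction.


Step 1: Posted price r = 3/2, value support [0,8]
Step 2: P(v >= r) = (8 - 3/2)/8 = 13/16
Step 3: Expected revenue = r * P(v >= r) = 3/2 * 13/16
Step 4: Revenue = 39/32

39/32


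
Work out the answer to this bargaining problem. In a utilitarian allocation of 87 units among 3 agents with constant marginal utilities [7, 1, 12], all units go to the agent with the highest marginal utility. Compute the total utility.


Step 1: The marginal utilities are [7, 1, 12]
Step 2: The highest marginal utility is 12
Step 3: All 87 units go to that agent
Step 4: Total utility = 12 * 87 = 1044

1044


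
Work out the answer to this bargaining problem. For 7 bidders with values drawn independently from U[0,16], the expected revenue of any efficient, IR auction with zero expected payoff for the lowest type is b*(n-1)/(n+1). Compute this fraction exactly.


Step 1: By Revenue Equivalence, expected revenue = b*(n-1)/(n+1)
Step 2: Substituting n = 7, b = 16
Step 3: Revenue = 16*(7-1)/(7+1) = 16*6/8
Step 4: Revenue = 96/8 = 12

12


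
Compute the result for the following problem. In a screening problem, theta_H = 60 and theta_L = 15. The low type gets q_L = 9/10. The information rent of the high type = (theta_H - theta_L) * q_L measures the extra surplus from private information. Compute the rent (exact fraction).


Step 1: theta_H - theta_L = 60 - 15 = 45
Step 2: Information rent = (theta_H - theta_L) * q_L
Step 3: = 45 * 9/10
Step 4: = 81/2

81/2


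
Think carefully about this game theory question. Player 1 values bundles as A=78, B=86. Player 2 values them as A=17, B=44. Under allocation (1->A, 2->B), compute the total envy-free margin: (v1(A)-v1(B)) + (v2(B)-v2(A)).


Step 1: Player 1's margin = v1(A) - v1(B) = 78 - 86 = -8
Step 2: Player 2's margin = v2(B) - v2(A) = 44 - 17 = 27
Step 3: Total margin = -8 + 27 = 19

19


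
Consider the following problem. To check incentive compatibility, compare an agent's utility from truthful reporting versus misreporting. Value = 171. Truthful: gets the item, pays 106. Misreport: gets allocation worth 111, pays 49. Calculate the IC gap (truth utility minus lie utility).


Step 1: U(truth) = value - payment = 171 - 106 = 65
Step 2: U(lie) = allocation - payment = 111 - 49 = 62
Step 3: IC gap = 65 - 62 = 3

3


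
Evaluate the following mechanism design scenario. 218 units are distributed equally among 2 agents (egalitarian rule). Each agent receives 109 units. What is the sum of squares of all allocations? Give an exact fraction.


Step 1: Each agent's share = 218/2 = 109
Step 2: Square of each share = (109)^2 = 11881
Step 3: Sum of squares = 2 * 11881 = 23762

23762


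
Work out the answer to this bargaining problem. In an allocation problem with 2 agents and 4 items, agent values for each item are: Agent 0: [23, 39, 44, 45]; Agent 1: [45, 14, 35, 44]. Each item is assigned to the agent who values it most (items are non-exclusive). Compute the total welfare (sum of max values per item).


Step 1: For each item, find the maximum value among all agents.
Step 2: Item 0 -> Agent 1 (value 45)
Step 3: Item 1 -> Agent 0 (value 39)
Step 4: Item 2 -> Agent 0 (value 44)
Step 5: Item 3 -> Agent 0 (value 45)
Step 6: Total welfare = 45 + 39 + 44 + 45 = 173

173


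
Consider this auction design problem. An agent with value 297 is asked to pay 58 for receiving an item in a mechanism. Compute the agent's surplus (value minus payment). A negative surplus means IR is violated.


Step 1: Surplus = value - payment = 297 - 58 = 239
Step 2: IR is satisfied (surplus >= 0)

239


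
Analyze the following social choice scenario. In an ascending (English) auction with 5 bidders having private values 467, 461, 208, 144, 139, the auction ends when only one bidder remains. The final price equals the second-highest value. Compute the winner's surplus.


Step 1: Identify the highest value: 467
Step 2: Identify the second-highest value: 461
Step 3: The final price = second-highest value = 461
Step 4: Surplus = 467 - 461 = 6

6


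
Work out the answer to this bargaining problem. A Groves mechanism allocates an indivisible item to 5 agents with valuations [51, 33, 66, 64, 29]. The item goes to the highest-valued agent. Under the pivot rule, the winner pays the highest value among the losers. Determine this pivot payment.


Step 1: The efficient winner is agent 2 with value 66
Step 2: Other agents' values: [51, 33, 64, 29]
Step 3: Pivot payment = max(others) = 64
Step 4: The winner pays 64

64


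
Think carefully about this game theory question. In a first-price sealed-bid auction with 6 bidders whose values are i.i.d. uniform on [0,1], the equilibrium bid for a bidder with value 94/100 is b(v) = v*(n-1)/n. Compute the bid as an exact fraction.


Step 1: The symmetric BNE bidding function is b(v) = v * (n-1) / n
Step 2: Substitute v = 47/50 and n = 6
Step 3: b = 47/50 * 5/6
Step 4: b = 47/60

47/60


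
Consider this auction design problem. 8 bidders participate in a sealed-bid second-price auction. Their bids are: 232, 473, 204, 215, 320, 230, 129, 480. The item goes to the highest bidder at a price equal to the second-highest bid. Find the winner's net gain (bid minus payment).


Step 1: Sort bids in descending order: 480, 473, 320, 232, 230, 215, 204, 129
Step 2: The winning bid is the highest: 480
Step 3: The payment equals the second-highest bid: 473
Step 4: Surplus = winner's bid - payment = 480 - 473 = 7

7


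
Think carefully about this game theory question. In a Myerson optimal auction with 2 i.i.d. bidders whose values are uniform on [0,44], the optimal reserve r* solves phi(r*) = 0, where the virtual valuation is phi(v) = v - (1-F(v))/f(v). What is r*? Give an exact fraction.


Step 1: For U[0,44], F(v) = v/44 and f(v) = 1/44
Step 2: phi(v) = v - (1 - v/44)/(1/44) = v - (44 - v) = 2v - 44
Step 3: Set phi(r*) = 0: 2r* - 44 = 0
Step 4: r* = 44/2 = 22 (the number of bidders n = 2 does not enter)

22


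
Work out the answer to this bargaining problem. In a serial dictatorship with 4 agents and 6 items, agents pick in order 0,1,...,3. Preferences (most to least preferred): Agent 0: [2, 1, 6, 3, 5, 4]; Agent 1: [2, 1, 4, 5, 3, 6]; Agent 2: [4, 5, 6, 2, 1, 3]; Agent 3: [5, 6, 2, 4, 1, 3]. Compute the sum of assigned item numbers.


Step 1: Agent 0 picks item 2
Step 2: Agent 1 picks item 1
Step 3: Agent 2 picks item 4
Step 4: Agent 3 picks item 5
Step 5: Sum = 2 + 1 + 4 + 5 = 12

12


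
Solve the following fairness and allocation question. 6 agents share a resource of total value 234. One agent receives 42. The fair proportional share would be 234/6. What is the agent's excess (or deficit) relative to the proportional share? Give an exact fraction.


Step 1: Proportional share = 234/6 = 39
Step 2: Agent's actual allocation = 42
Step 3: Excess = 42 - 39 = 3

3


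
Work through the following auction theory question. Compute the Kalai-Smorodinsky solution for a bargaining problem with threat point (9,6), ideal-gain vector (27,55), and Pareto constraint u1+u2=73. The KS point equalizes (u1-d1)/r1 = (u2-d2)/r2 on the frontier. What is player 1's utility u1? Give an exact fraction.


Step 1: At the KS point, (u1-d1)/r1 = (u2-d2)/r2 = t and u1+u2 = 73
Step 2: u1 = d1 + r1*t and u2 = d2 + r2*t, so (d1 + r1*t) + (d2 + r2*t) = 73
Step 3: t = (73 - 9 - 6)/(27 + 55) = 58/82 = 29/41
Step 4: u1 = d1 + r1*t = 9 + 27 * 29/41 = 1152/41
Step 5: (Check: u2 = d2 + r2*t = 1841/41; u1+u2 = 1152/41 + 1841/41 = 73, on the frontier.)

1152/41


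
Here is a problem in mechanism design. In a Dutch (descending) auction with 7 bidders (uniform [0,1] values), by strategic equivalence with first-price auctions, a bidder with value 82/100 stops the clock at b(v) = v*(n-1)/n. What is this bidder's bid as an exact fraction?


Step 1: Dutch auctions are strategically equivalent to first-price auctions
Step 2: The equilibrium bid is b(v) = v*(n-1)/n
Step 3: b = 41/50 * 6/7
Step 4: b = 123/175

123/175


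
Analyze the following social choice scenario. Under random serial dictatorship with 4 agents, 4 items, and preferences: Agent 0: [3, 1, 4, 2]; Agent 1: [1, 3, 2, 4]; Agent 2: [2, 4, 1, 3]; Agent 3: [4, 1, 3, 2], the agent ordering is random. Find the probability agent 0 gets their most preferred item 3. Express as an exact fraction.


Step 1: Agent 0 wants item 3
Step 2: There are 24 possible orderings of agents
Step 3: In 24 orderings, agent 0 gets item 3
Step 4: Probability = 24/24 = 1

1


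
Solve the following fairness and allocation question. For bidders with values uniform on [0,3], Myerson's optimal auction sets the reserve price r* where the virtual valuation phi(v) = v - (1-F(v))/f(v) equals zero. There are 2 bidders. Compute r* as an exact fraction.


Step 1: For U[0,3], F(v) = v/3 and f(v) = 1/3
Step 2: phi(v) = v - (1 - v/3)/(1/3) = v - (3 - v) = 2v - 3
Step 3: Set phi(r*) = 0: 2r* - 3 = 0
Step 4: r* = 3/2 (the number of bidders n = 2 does not enter)

3/2


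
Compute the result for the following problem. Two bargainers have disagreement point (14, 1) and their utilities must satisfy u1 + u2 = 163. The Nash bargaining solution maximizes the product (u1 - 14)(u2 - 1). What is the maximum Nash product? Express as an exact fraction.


Step 1: The Nash solution splits surplus symmetrically above the disagreement point
Step 2: u1 = (total + d1 - d2)/2 = (163 + 14 - 1)/2 = 88
Step 3: u2 = (total - d1 + d2)/2 = (163 - 14 + 1)/2 = 75
Step 4: Nash product = (88 - 14) * (75 - 1)
Step 5: = 74 * 74 = 5476

5476


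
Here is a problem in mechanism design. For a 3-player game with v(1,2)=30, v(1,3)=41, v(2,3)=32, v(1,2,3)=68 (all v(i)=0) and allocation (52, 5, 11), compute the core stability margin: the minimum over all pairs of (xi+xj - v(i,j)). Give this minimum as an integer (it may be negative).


Step 1: Slack for coalition (1,2): x1+x2 - v12 = 57 - 30 = 27
Step 2: Slack for coalition (1,3): x1+x3 - v13 = 63 - 41 = 22
Step 3: Slack for coalition (2,3): x2+x3 - v23 = 16 - 32 = -16
Step 4: Minimum slack = min(27, 22, -16) = -16, attained by (2,3); coalition (2,3) can block (slack < 0), so the allocation is not in the core

-16


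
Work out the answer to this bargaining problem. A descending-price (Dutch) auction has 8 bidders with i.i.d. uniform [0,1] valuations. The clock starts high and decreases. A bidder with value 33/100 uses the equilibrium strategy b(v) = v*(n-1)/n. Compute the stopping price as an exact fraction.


Step 1: Dutch auctions are strategically equivalent to first-price auctions
Step 2: The equilibrium bid is b(v) = v*(n-1)/n
Step 3: b = 33/100 * 7/8
Step 4: b = 231/800

231/800


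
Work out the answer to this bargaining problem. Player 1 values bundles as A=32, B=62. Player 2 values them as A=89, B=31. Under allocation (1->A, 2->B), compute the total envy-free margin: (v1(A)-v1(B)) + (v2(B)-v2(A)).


Step 1: Player 1's margin = v1(A) - v1(B) = 32 - 62 = -30
Step 2: Player 2's margin = v2(B) - v2(A) = 31 - 89 = -58
Step 3: Total margin = -30 + -58 = -88

-88


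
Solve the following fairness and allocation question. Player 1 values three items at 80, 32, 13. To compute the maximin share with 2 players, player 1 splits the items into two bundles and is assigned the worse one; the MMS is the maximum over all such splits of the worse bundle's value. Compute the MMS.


Step 1: Item values = 80, 32, 13
Step 2: Enumerate all 2-bundle partitions and take the smaller bundle:
  Partition 1: {80} vs {32,13} -> bundles 80, 45; min = 45
  Partition 2: {32} vs {80,13} -> bundles 32, 93; min = 32
  Partition 3: {13} vs {80,32} -> bundles 13, 112; min = 13
Step 3: MMS = max(45, 32, 13) = 45

45


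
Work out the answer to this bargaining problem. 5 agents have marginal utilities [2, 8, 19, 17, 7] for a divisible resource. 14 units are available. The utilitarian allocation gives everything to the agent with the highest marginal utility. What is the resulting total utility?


Step 1: The marginal utilities are [2, 8, 19, 17, 7]
Step 2: The highest marginal utility is 19
Step 3: All 14 units go to that agent
Step 4: Total utility = 19 * 14 = 266

266
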